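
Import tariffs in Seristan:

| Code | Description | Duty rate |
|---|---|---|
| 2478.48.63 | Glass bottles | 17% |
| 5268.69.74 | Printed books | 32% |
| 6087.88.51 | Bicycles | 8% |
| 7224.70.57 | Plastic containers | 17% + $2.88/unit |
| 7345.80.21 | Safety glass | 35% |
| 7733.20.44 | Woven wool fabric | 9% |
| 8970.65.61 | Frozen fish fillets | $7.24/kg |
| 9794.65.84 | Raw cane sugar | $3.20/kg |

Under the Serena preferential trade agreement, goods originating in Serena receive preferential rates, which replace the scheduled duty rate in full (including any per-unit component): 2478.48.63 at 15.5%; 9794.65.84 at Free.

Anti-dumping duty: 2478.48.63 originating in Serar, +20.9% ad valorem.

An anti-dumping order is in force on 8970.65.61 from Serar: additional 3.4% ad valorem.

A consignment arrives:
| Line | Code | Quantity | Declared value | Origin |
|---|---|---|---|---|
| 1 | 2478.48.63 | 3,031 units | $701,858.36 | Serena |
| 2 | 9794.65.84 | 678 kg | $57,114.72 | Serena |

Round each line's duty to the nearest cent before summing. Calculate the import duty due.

Line 1 (2478.48.63, Serena, 3,031 units, $701,858.36):
Base rate for 2478.48.63 is 17%.
Origin Serena qualifies under the Seristan–Serena agreement and 2478.48.63 is covered: preferential rate 15.5% applies instead.
The additional-duty order on 2478.48.63 targets Serar, not Serena; it does not apply.
Duty = $701,858.36 × 15.5% = $108,788.05.
Line 2 (9794.65.84, Serena, 678 kg, $57,114.72):
Base rate for 9794.65.84 is $3.20/kg.
Origin Serena qualifies under the Seristan–Serena agreement and 9794.65.84 is covered: preferential rate Free applies instead.
Duty = $57,114.72 × 0% = $0.00.
Total = $108,788.05 + $0.00 = $108,788.05.

$108,788.05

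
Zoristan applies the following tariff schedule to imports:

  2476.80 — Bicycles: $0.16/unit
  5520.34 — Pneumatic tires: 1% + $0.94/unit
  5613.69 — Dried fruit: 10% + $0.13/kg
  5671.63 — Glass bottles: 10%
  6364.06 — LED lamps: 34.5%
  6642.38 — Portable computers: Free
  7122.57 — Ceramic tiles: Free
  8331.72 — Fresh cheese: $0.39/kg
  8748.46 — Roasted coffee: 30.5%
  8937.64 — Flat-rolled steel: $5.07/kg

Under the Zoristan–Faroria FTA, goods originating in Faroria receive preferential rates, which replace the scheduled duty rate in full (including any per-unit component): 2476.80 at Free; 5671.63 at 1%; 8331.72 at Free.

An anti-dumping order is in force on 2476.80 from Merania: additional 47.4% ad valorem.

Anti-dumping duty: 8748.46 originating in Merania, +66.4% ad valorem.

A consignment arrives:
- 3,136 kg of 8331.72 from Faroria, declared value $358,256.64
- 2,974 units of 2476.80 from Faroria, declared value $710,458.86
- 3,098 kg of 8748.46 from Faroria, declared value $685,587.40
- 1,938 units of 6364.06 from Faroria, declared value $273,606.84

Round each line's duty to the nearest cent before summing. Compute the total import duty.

$303,498.52

Line 1 (8331.72, Faroria, 3,136 kg, $358,256.64):
Base rate for 8331.72 is $0.39/kg.
Origin Faroria qualifies under the Zoristan–Faroria agreement and 8331.72 is covered: preferential rate Free applies instead.
Duty = $358,256.64 × 0% = $0.00.
Line 2 (2476.80, Faroria, 2,974 units, $710,458.86):
Base rate for 2476.80 is $0.16/unit.
Origin Faroria qualifies under the Zoristan–Faroria agreement and 2476.80 is covered: preferential rate Free applies instead.
The additional-duty order on 2476.80 targets Merania, not Faroria; it does not apply.
Duty = $710,458.86 × 0% = $0.00.
Line 3 (8748.46, Faroria, 3,098 kg, $685,587.40):
Base rate for 8748.46 is 30.5%.
Origin Faroria is the FTA partner but 8748.46 is not on the preference list; base rate stands.
The additional-duty order on 8748.46 targets Merania, not Faroria; it does not apply.
Duty = $685,587.40 × 30.5% = $209,104.16.
Line 4 (6364.06, Faroria, 1,938 units, $273,606.84):
Base rate for 6364.06 is 34.5%.
Origin Faroria is the FTA partner but 6364.06 is not on the preference list; base rate stands.
Duty = $273,606.84 × 34.5% = $94,394.36.
Total = $0.00 + $0.00 + $209,104.16 + $94,394.36 = $303,498.52.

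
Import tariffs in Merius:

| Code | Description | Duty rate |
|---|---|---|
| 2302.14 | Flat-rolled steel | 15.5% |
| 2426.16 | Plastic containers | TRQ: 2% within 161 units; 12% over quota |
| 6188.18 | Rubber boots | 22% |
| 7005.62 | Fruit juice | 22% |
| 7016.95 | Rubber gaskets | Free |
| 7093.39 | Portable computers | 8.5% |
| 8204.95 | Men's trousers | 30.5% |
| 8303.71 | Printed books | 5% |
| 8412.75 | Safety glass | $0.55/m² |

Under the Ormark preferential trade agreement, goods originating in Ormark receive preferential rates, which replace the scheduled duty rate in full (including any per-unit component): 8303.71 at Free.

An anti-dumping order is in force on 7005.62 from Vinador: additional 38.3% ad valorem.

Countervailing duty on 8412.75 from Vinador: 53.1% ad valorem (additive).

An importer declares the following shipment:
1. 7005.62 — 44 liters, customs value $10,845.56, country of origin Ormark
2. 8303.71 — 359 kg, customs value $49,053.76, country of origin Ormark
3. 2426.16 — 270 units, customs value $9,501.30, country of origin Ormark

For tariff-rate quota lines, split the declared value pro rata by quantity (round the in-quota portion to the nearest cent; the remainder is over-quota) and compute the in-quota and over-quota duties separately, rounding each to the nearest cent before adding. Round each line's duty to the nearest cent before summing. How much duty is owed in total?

Line 1 (7005.62, Ormark, 44 liters, $10,845.56):
Base rate for 7005.62 is 22%.
Origin Ormark is the FTA partner but 7005.62 is not on the preference list; base rate stands.
The additional-duty order on 7005.62 targets Vinador, not Ormark; it does not apply.
Duty = $10,845.56 × 22% = $2,386.02.
Line 2 (8303.71, Ormark, 359 kg, $49,053.76):
Base rate for 8303.71 is 5%.
Origin Ormark qualifies under the Merius–Ormark agreement and 8303.71 is covered: preferential rate Free applies instead.
Duty = $49,053.76 × 0% = $0.00.
Line 3 (2426.16, Ormark, 270 units, $9,501.30):
Code 2426.16 is under a tariff-rate quota (threshold 161 units). In-quota: 161 units at 2%; over-quota: 109 units at 12%.
Pro-rata value split: in-quota = $9,501.30 × 161/270 = $5,665.59; over-quota = $9,501.30 − $5,665.59 = $3,835.71.
In-quota duty = $5,665.59 × 2% = $113.31. Over-quota duty = $3,835.71 × 12% = $460.29.
Line duty = $113.31 + $460.29 = $573.60.
Total = $2,386.02 + $0.00 + $573.60 = $2,959.62.

$2,959.62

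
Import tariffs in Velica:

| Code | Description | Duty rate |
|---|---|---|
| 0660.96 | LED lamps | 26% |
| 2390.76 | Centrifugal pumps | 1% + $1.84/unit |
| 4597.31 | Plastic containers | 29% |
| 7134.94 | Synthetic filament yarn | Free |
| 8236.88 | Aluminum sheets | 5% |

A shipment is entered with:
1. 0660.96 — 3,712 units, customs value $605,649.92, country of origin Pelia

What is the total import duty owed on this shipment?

Line 1 (0660.96, Pelia, 3,712 units, $605,649.92):
Base rate for 0660.96 is 26%.
Duty = $605,649.92 × 26% = $157,468.98.

$157,468.98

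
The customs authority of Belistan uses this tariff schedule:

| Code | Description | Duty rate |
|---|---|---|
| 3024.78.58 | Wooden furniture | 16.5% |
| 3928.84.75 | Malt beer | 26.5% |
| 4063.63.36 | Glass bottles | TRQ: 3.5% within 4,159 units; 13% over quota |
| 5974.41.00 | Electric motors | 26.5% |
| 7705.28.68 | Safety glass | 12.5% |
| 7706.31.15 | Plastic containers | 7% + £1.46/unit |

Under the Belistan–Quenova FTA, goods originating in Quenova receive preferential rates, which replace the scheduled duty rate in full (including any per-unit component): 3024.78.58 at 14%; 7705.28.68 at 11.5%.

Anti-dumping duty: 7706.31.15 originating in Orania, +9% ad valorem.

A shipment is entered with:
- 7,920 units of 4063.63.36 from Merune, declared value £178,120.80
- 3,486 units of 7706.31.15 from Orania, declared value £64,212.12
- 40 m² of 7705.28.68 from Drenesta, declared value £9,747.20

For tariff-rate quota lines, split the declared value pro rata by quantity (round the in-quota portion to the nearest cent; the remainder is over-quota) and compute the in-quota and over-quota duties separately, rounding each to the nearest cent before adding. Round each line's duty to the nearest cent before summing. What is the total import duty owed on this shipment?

Line 1 (4063.63.36, Merune, 7,920 units, £178,120.80):
Code 4063.63.36 is under a tariff-rate quota (threshold 4,159 units). In-quota: 4,159 units at 3.5%; over-quota: 3,761 units at 13%.
Pro-rata value split: in-quota = £178,120.80 × 4,159/7,920 = £93,535.91; over-quota = £178,120.80 − £93,535.91 = £84,584.89.
In-quota duty = £93,535.91 × 3.5% = £3,273.76. Over-quota duty = £84,584.89 × 13% = £10,996.04.
Line duty = £3,273.76 + £10,996.04 = £14,269.80.
Line 2 (7706.31.15, Orania, 3,486 units, £64,212.12):
Base rate for 7706.31.15 is 7% + £1.46/unit.
Additional duty on 7706.31.15 from Orania: +9%. Applied ad valorem rate: 7% + 9% = 16%.
Duty = £64,212.12 × 16% + 3,486 × £1.46 = £15,363.50.
Line 3 (7705.28.68, Drenesta, 40 m², £9,747.20):
Base rate for 7705.28.68 is 12.5%.
7705.28.68 has an FTA preferential rate, but origin Drenesta is not Quenova; base rate stands.
Duty = £9,747.20 × 12.5% = £1,218.40.
Total = £14,269.80 + £15,363.50 + £1,218.40 = £30,851.70.

£30,851.70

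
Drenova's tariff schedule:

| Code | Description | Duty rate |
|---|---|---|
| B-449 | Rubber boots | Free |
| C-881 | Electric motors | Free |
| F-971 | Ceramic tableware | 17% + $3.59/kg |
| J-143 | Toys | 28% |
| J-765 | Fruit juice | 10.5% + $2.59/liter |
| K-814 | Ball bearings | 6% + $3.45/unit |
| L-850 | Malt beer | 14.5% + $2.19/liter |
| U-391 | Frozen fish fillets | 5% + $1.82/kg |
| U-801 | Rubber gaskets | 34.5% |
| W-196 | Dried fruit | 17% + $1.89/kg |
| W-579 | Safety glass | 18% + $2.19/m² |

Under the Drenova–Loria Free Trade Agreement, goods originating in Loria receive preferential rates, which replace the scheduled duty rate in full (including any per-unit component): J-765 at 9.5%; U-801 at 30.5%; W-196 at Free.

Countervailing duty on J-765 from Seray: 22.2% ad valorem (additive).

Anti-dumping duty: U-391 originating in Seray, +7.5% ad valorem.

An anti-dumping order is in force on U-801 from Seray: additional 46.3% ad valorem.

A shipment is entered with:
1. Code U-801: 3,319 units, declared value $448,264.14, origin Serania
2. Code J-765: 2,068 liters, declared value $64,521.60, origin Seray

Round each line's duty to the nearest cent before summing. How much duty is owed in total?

Line 1 (U-801, Serania, 3,319 units, $448,264.14):
Base rate for U-801 is 34.5%.
U-801 has an FTA preferential rate, but origin Serania is not Loria; base rate stands.
The additional-duty order on U-801 targets Seray, not Serania; it does not apply.
Duty = $448,264.14 × 34.5% = $154,651.13.
Line 2 (J-765, Seray, 2,068 liters, $64,521.60):
Base rate for J-765 is 10.5% + $2.59/liter.
J-765 has an FTA preferential rate, but origin Seray is not Loria; base rate stands.
Additional duty on J-765 from Seray: +22.2%. Applied ad valorem rate: 10.5% + 22.2% = 32.7%.
Duty = $64,521.60 × 32.7% + 2,068 × $2.59 = $26,454.68.
Total = $154,651.13 + $26,454.68 = $181,105.81.

$181,105.81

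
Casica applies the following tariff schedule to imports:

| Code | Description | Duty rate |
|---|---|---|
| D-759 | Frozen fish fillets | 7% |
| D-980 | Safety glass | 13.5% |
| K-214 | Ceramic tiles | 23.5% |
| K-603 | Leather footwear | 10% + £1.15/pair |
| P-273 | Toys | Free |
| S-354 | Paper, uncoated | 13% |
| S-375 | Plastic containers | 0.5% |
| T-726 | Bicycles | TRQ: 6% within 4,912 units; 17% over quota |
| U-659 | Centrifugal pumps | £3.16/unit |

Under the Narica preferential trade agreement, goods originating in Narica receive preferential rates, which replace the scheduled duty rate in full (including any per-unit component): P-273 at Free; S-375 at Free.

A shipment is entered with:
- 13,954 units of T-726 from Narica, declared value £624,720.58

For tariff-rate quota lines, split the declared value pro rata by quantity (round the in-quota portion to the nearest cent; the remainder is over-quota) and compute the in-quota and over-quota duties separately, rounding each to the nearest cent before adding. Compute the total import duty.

Line 1 (T-726, Narica, 13,954 units, £624,720.58):
Code T-726 is under a tariff-rate quota (threshold 4,912 units). In-quota: 4,912 units at 6%; over-quota: 9,042 units at 17%.
Pro-rata value split: in-quota = £624,720.58 × 4,912/13,954 = £219,910.24; over-quota = £624,720.58 − £219,910.24 = £404,810.34.
In-quota duty = £219,910.24 × 6% = £13,194.61. Over-quota duty = £404,810.34 × 17% = £68,817.76.
Line duty = £13,194.61 + £68,817.76 = £82,012.37.

£82,012.37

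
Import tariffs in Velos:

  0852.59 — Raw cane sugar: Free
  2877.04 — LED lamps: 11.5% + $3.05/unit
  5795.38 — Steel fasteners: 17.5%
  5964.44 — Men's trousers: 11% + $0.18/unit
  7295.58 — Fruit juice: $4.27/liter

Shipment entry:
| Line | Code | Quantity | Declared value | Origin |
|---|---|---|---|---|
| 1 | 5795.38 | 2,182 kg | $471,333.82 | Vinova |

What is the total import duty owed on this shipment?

Line 1 (5795.38, Vinova, 2,182 kg, $471,333.82):
Base rate for 5795.38 is 17.5%.
Duty = $471,333.82 × 17.5% = $82,483.42.

$82,483.42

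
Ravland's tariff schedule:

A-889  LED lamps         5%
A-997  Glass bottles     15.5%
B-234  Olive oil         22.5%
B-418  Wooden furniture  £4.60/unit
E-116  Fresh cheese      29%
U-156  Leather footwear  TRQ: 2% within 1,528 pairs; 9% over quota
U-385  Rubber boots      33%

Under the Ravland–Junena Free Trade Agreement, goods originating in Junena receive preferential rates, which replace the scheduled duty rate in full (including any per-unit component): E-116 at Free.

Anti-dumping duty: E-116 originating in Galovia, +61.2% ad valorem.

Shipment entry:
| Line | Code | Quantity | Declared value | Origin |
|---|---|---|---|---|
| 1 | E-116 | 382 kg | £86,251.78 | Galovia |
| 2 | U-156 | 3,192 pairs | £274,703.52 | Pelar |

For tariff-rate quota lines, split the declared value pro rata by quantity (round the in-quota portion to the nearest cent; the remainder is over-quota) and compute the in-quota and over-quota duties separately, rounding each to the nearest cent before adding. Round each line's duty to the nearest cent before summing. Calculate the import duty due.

£93,317.45

Line 1 (E-116, Galovia, 382 kg, £86,251.78):
Base rate for E-116 is 29%.
E-116 has an FTA preferential rate, but origin Galovia is not Junena; base rate stands.
Additional duty on E-116 from Galovia: +61.2%. Applied ad valorem rate: 29% + 61.2% = 90.2%.
Duty = £86,251.78 × 90.2% = £77,799.11.
Line 2 (U-156, Pelar, 3,192 pairs, £274,703.52):
Code U-156 is under a tariff-rate quota (threshold 1,528 pairs). In-quota: 1,528 pairs at 2%; over-quota: 1,664 pairs at 9%.
Pro-rata value split: in-quota = £274,703.52 × 1,528/3,192 = £131,499.68; over-quota = £274,703.52 − £131,499.68 = £143,203.84.
In-quota duty = £131,499.68 × 2% = £2,629.99. Over-quota duty = £143,203.84 × 9% = £12,888.35.
Line duty = £2,629.99 + £12,888.35 = £15,518.34.
Total = £77,799.11 + £15,518.34 = £93,317.45.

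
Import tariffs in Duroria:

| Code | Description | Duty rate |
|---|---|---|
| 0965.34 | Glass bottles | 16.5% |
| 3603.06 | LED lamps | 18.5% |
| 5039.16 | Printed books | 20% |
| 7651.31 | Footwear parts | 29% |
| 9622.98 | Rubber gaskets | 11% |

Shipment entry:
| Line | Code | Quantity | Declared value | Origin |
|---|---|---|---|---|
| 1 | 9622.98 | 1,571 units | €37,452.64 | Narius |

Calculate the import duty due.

€4,119.79

Line 1 (9622.98, Narius, 1,571 units, €37,452.64):
Base rate for 9622.98 is 11%.
Duty = €37,452.64 × 11% = €4,119.79.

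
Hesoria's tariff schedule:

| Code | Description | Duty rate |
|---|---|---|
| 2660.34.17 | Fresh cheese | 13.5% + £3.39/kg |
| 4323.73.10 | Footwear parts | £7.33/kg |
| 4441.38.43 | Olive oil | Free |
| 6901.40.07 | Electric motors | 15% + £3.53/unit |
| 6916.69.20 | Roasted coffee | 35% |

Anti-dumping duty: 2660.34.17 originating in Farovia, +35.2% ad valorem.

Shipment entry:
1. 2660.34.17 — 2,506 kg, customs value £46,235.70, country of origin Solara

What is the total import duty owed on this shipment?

£14,737.16

Line 1 (2660.34.17, Solara, 2,506 kg, £46,235.70):
Base rate for 2660.34.17 is 13.5% + £3.39/kg.
The additional-duty order on 2660.34.17 targets Farovia, not Solara; it does not apply.
Duty = £46,235.70 × 13.5% + 2,506 × £3.39 = £14,737.16.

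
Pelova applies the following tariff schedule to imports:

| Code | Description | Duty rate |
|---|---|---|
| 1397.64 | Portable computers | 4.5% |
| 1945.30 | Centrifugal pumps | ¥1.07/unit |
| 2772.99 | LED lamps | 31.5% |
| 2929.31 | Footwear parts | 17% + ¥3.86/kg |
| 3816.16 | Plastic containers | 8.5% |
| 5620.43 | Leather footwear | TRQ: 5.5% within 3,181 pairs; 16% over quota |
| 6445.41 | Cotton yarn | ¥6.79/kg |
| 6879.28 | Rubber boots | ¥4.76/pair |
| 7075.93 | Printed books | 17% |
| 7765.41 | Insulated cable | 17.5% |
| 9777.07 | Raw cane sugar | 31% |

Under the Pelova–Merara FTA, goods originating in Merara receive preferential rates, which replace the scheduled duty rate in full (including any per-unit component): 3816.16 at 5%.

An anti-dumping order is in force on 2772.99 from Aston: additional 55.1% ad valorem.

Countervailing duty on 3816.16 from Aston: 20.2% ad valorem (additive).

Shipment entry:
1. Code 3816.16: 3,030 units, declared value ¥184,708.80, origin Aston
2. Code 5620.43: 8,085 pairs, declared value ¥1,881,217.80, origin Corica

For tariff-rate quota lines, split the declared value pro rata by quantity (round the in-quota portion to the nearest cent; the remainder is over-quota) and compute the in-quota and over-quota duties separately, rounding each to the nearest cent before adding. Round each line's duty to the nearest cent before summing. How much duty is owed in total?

Line 1 (3816.16, Aston, 3,030 units, ¥184,708.80):
Base rate for 3816.16 is 8.5%.
3816.16 has an FTA preferential rate, but origin Aston is not Merara; base rate stands.
Additional duty on 3816.16 from Aston: +20.2%. Applied ad valorem rate: 8.5% + 20.2% = 28.7%.
Duty = ¥184,708.80 × 28.7% = ¥53,011.43.
Line 2 (5620.43, Corica, 8,085 pairs, ¥1,881,217.80):
Code 5620.43 is under a tariff-rate quota (threshold 3,181 pairs). In-quota: 3,181 pairs at 5.5%; over-quota: 4,904 pairs at 16%.
Pro-rata value split: in-quota = ¥1,881,217.80 × 3,181/8,085 = ¥740,155.08; over-quota = ¥1,881,217.80 − ¥740,155.08 = ¥1,141,062.72.
In-quota duty = ¥740,155.08 × 5.5% = ¥40,708.53. Over-quota duty = ¥1,141,062.72 × 16% = ¥182,570.04.
Line duty = ¥40,708.53 + ¥182,570.04 = ¥223,278.57.
Total = ¥53,011.43 + ¥223,278.57 = ¥276,290.00.

¥276,290.00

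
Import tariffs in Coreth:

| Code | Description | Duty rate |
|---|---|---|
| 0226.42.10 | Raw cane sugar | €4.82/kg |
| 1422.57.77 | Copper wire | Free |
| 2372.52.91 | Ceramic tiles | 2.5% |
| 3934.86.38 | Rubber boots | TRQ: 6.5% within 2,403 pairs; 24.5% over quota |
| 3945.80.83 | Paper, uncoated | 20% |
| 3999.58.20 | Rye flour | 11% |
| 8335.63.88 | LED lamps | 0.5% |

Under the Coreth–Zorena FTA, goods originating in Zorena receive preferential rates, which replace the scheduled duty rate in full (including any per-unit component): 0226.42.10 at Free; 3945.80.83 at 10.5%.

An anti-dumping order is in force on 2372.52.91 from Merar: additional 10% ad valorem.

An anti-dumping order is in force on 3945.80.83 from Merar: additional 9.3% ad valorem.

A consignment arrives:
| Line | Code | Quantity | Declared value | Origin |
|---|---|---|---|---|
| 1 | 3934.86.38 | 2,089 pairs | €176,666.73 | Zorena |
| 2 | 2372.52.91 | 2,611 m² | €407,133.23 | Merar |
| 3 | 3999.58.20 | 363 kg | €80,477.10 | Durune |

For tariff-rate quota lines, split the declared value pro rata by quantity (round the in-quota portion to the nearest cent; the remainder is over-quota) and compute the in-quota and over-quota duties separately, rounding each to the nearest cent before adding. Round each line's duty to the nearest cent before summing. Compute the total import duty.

€71,227.47

Line 1 (3934.86.38, Zorena, 2,089 pairs, €176,666.73):
Code 3934.86.38 is under a tariff-rate quota (threshold 2,403 pairs). Quantity 2,089 pairs is within the quota, so the in-quota rate 6.5% applies to the full value.
Duty = €176,666.73 × 6.5% = €11,483.34.
Line 2 (2372.52.91, Merar, 2,611 m², €407,133.23):
Base rate for 2372.52.91 is 2.5%.
Additional duty on 2372.52.91 from Merar: +10%. Applied ad valorem rate: 2.5% + 10% = 12.5%.
Duty = €407,133.23 × 12.5% = €50,891.65.
Line 3 (3999.58.20, Durune, 363 kg, €80,477.10):
Base rate for 3999.58.20 is 11%.
Duty = €80,477.10 × 11% = €8,852.48.
Total = €11,483.34 + €50,891.65 + €8,852.48 = €71,227.47.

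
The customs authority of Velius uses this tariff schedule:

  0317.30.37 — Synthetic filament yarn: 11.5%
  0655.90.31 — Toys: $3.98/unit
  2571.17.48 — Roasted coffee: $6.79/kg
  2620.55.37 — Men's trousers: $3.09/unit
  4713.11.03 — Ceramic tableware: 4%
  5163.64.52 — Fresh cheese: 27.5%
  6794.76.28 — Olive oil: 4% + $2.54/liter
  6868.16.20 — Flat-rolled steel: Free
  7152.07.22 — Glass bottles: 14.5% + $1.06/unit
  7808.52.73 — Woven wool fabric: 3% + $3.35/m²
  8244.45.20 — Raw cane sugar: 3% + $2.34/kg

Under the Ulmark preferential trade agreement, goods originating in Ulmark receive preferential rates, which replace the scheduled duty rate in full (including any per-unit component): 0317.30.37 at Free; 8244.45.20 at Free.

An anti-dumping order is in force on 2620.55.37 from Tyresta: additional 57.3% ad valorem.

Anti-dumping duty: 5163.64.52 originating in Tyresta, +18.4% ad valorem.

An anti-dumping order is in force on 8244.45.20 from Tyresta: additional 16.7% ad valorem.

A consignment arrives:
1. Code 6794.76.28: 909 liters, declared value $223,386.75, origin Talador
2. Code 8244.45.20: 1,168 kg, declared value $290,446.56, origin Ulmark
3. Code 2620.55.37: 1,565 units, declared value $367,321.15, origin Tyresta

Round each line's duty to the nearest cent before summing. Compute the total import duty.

$226,555.20

Line 1 (6794.76.28, Talador, 909 liters, $223,386.75):
Base rate for 6794.76.28 is 4% + $2.54/liter.
Duty = $223,386.75 × 4% + 909 × $2.54 = $11,244.33.
Line 2 (8244.45.20, Ulmark, 1,168 kg, $290,446.56):
Base rate for 8244.45.20 is 3% + $2.34/kg.
Origin Ulmark qualifies under the Velius–Ulmark agreement and 8244.45.20 is covered: preferential rate Free applies instead.
The additional-duty order on 8244.45.20 targets Tyresta, not Ulmark; it does not apply.
Duty = $290,446.56 × 0% = $0.00.
Line 3 (2620.55.37, Tyresta, 1,565 units, $367,321.15):
Base rate for 2620.55.37 is $3.09/unit.
Additional duty on 2620.55.37 from Tyresta: +57.3% ad valorem. Applied ad valorem rate = 57.3%.
Duty = $367,321.15 × 57.3% + 1,565 × $3.09 = $215,310.87.
Total = $11,244.33 + $0.00 + $215,310.87 = $226,555.20.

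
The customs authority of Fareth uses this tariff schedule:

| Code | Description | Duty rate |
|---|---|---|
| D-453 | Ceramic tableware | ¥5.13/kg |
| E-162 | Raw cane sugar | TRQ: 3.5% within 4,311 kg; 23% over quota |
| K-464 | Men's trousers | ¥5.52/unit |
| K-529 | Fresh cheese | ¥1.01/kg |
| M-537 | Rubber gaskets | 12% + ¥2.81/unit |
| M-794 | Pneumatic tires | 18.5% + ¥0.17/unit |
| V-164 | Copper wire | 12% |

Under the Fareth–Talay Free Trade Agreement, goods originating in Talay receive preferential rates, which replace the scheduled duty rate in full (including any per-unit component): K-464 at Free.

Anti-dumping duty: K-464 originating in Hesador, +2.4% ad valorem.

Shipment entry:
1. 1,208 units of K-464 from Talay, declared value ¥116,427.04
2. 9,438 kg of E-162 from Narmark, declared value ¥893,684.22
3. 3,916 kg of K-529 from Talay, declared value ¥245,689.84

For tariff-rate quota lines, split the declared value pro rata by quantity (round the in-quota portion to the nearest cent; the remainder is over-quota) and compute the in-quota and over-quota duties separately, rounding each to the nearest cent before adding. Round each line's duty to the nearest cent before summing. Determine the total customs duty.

¥129,901.85

Line 1 (K-464, Talay, 1,208 units, ¥116,427.04):
Base rate for K-464 is ¥5.52/unit.
Origin Talay qualifies under the Fareth–Talay agreement and K-464 is covered: preferential rate Free applies instead.
The additional-duty order on K-464 targets Hesador, not Talay; it does not apply.
Duty = ¥116,427.04 × 0% = ¥0.00.
Line 2 (E-162, Narmark, 9,438 kg, ¥893,684.22):
Code E-162 is under a tariff-rate quota (threshold 4,311 kg). In-quota: 4,311 kg at 3.5%; over-quota: 5,127 kg at 23%.
Pro-rata value split: in-quota = ¥893,684.22 × 4,311/9,438 = ¥408,208.59; over-quota = ¥893,684.22 − ¥408,208.59 = ¥485,475.63.
In-quota duty = ¥408,208.59 × 3.5% = ¥14,287.30. Over-quota duty = ¥485,475.63 × 23% = ¥111,659.39.
Line duty = ¥14,287.30 + ¥111,659.39 = ¥125,946.69.
Line 3 (K-529, Talay, 3,916 kg, ¥245,689.84):
Base rate for K-529 is ¥1.01/kg.
Origin Talay is the FTA partner but K-529 is not on the preference list; base rate stands.
Duty = 3,916 × ¥1.01 = ¥3,955.16.
Total = ¥0.00 + ¥125,946.69 + ¥3,955.16 = ¥129,901.85.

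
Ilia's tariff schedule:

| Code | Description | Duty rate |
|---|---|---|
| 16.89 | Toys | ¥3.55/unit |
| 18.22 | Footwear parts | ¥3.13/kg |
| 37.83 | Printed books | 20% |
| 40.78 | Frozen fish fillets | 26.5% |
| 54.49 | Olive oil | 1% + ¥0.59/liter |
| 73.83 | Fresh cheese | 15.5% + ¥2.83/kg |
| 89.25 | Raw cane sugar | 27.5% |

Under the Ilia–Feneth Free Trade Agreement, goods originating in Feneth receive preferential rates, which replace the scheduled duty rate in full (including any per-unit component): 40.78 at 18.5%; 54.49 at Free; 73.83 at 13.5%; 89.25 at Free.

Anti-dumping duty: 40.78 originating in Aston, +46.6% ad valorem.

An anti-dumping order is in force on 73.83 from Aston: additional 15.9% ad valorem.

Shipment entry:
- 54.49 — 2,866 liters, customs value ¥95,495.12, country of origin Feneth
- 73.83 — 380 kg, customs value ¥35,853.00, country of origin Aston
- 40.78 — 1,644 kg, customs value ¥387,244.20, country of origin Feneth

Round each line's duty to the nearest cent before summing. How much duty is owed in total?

Line 1 (54.49, Feneth, 2,866 liters, ¥95,495.12):
Base rate for 54.49 is 1% + ¥0.59/liter.
Origin Feneth qualifies under the Ilia–Feneth agreement and 54.49 is covered: preferential rate Free applies instead.
Duty = ¥95,495.12 × 0% = ¥0.00.
Line 2 (73.83, Aston, 380 kg, ¥35,853.00):
Base rate for 73.83 is 15.5% + ¥2.83/kg.
73.83 has an FTA preferential rate, but origin Aston is not Feneth; base rate stands.
Additional duty on 73.83 from Aston: +15.9%. Applied ad valorem rate: 15.5% + 15.9% = 31.4%.
Duty = ¥35,853.00 × 31.4% + 380 × ¥2.83 = ¥12,333.24.
Line 3 (40.78, Feneth, 1,644 kg, ¥387,244.20):
Base rate for 40.78 is 26.5%.
Origin Feneth qualifies under the Ilia–Feneth agreement and 40.78 is covered: preferential rate 18.5% applies instead.
The additional-duty order on 40.78 targets Aston, not Feneth; it does not apply.
Duty = ¥387,244.20 × 18.5% = ¥71,640.18.
Total = ¥0.00 + ¥12,333.24 + ¥71,640.18 = ¥83,973.42.

¥83,973.42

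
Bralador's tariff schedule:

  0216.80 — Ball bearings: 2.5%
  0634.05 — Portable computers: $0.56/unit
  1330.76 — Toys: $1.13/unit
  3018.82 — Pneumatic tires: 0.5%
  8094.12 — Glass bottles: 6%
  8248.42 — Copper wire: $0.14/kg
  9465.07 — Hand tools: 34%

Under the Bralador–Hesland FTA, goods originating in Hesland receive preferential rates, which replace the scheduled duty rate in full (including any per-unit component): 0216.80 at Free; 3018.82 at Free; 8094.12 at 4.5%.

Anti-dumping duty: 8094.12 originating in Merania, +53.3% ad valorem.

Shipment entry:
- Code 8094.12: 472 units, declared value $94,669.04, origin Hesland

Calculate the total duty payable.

Line 1 (8094.12, Hesland, 472 units, $94,669.04):
Base rate for 8094.12 is 6%.
Origin Hesland qualifies under the Bralador–Hesland agreement and 8094.12 is covered: preferential rate 4.5% applies instead.
The additional-duty order on 8094.12 targets Merania, not Hesland; it does not apply.
Duty = $94,669.04 × 4.5% = $4,260.11.

$4,260.11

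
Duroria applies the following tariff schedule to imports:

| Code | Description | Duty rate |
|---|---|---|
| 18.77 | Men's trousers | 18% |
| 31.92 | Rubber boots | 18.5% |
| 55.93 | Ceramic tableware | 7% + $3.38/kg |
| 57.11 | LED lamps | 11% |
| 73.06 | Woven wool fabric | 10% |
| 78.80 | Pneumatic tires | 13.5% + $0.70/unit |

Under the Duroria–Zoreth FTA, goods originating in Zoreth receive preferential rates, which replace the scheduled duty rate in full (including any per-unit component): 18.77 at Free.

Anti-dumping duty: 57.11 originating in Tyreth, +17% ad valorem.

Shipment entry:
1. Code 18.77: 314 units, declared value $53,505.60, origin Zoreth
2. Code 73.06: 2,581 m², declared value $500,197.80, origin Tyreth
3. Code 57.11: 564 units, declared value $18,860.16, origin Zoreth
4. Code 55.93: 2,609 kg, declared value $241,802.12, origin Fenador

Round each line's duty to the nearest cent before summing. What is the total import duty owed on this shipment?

Line 1 (18.77, Zoreth, 314 units, $53,505.60):
Base rate for 18.77 is 18%.
Origin Zoreth qualifies under the Duroria–Zoreth agreement and 18.77 is covered: preferential rate Free applies instead.
Duty = $53,505.60 × 0% = $0.00.
Line 2 (73.06, Tyreth, 2,581 m², $500,197.80):
Base rate for 73.06 is 10%.
Duty = $500,197.80 × 10% = $50,019.78.
Line 3 (57.11, Zoreth, 564 units, $18,860.16):
Base rate for 57.11 is 11%.
Origin Zoreth is the FTA partner but 57.11 is not on the preference list; base rate stands.
The additional-duty order on 57.11 targets Tyreth, not Zoreth; it does not apply.
Duty = $18,860.16 × 11% = $2,074.62.
Line 4 (55.93, Fenador, 2,609 kg, $241,802.12):
Base rate for 55.93 is 7% + $3.38/kg.
Duty = $241,802.12 × 7% + 2,609 × $3.38 = $25,744.57.
Total = $0.00 + $50,019.78 + $2,074.62 + $25,744.57 = $77,838.97.

$77,838.97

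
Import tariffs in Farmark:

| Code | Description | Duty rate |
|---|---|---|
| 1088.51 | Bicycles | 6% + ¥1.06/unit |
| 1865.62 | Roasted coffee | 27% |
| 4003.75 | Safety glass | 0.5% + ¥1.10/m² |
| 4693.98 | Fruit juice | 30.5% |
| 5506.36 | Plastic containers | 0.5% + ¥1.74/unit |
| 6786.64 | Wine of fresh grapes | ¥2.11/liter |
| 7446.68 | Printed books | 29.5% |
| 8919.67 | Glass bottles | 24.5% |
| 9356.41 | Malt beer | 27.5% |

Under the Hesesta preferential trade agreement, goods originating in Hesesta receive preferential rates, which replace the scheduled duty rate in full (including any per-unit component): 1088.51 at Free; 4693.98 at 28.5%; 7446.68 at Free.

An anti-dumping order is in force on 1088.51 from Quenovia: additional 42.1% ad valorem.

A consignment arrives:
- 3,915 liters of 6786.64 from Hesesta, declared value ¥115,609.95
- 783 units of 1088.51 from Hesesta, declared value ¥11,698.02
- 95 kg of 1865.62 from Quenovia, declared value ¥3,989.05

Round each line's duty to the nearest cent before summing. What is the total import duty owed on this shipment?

Line 1 (6786.64, Hesesta, 3,915 liters, ¥115,609.95):
Base rate for 6786.64 is ¥2.11/liter.
Origin Hesesta is the FTA partner but 6786.64 is not on the preference list; base rate stands.
Duty = 3,915 × ¥2.11 = ¥8,260.65.
Line 2 (1088.51, Hesesta, 783 units, ¥11,698.02):
Base rate for 1088.51 is 6% + ¥1.06/unit.
Origin Hesesta qualifies under the Farmark–Hesesta agreement and 1088.51 is covered: preferential rate Free applies instead.
The additional-duty order on 1088.51 targets Quenovia, not Hesesta; it does not apply.
Duty = ¥11,698.02 × 0% = ¥0.00.
Line 3 (1865.62, Quenovia, 95 kg, ¥3,989.05):
Base rate for 1865.62 is 27%.
Duty = ¥3,989.05 × 27% = ¥1,077.04.
Total = ¥8,260.65 + ¥0.00 + ¥1,077.04 = ¥9,337.69.

¥9,337.69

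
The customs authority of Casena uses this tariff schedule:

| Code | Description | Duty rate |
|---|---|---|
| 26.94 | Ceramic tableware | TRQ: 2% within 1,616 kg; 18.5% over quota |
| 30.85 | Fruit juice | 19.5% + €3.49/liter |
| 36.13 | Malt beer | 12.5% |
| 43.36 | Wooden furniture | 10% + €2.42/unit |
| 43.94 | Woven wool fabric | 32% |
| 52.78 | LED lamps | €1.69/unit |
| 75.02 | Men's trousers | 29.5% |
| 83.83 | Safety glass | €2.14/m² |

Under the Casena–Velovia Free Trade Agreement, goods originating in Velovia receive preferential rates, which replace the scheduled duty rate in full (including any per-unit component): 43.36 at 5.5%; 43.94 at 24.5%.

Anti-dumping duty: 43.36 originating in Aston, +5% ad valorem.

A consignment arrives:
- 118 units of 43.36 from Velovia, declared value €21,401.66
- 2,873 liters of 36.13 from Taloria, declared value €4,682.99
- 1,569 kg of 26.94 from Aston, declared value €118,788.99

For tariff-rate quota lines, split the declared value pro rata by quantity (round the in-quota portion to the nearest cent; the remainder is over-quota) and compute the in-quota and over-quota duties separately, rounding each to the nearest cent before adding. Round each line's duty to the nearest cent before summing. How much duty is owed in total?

€4,138.24

Line 1 (43.36, Velovia, 118 units, €21,401.66):
Base rate for 43.36 is 10% + €2.42/unit.
Origin Velovia qualifies under the Casena–Velovia agreement and 43.36 is covered: preferential rate 5.5% applies instead.
The additional-duty order on 43.36 targets Aston, not Velovia; it does not apply.
Duty = €21,401.66 × 5.5% = €1,177.09.
Line 2 (36.13, Taloria, 2,873 liters, €4,682.99):
Base rate for 36.13 is 12.5%.
Duty = €4,682.99 × 12.5% = €585.37.
Line 3 (26.94, Aston, 1,569 kg, €118,788.99):
Code 26.94 is under a tariff-rate quota (threshold 1,616 kg). Quantity 1,569 kg is within the quota, so the in-quota rate 2% applies to the full value.
Duty = €118,788.99 × 2% = €2,375.78.
Total = €1,177.09 + €585.37 + €2,375.78 = €4,138.24.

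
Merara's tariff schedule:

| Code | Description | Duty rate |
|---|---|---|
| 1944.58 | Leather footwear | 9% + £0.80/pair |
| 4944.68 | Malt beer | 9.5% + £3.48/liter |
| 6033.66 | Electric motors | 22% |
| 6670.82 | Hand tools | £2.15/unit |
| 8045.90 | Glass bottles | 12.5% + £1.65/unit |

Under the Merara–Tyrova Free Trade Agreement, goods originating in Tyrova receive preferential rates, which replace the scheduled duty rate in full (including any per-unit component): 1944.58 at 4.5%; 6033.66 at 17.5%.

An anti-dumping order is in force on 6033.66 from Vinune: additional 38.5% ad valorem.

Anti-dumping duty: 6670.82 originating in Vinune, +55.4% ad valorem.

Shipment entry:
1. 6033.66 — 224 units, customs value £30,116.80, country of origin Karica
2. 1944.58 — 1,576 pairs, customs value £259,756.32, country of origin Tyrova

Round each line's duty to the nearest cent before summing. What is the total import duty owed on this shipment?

Line 1 (6033.66, Karica, 224 units, £30,116.80):
Base rate for 6033.66 is 22%.
6033.66 has an FTA preferential rate, but origin Karica is not Tyrova; base rate stands.
The additional-duty order on 6033.66 targets Vinune, not Karica; it does not apply.
Duty = £30,116.80 × 22% = £6,625.70.
Line 2 (1944.58, Tyrova, 1,576 pairs, £259,756.32):
Base rate for 1944.58 is 9% + £0.80/pair.
Origin Tyrova qualifies under the Merara–Tyrova agreement and 1944.58 is covered: preferential rate 4.5% applies instead.
Duty = £259,756.32 × 4.5% = £11,689.03.
Total = £6,625.70 + £11,689.03 = £18,314.73.

£18,314.73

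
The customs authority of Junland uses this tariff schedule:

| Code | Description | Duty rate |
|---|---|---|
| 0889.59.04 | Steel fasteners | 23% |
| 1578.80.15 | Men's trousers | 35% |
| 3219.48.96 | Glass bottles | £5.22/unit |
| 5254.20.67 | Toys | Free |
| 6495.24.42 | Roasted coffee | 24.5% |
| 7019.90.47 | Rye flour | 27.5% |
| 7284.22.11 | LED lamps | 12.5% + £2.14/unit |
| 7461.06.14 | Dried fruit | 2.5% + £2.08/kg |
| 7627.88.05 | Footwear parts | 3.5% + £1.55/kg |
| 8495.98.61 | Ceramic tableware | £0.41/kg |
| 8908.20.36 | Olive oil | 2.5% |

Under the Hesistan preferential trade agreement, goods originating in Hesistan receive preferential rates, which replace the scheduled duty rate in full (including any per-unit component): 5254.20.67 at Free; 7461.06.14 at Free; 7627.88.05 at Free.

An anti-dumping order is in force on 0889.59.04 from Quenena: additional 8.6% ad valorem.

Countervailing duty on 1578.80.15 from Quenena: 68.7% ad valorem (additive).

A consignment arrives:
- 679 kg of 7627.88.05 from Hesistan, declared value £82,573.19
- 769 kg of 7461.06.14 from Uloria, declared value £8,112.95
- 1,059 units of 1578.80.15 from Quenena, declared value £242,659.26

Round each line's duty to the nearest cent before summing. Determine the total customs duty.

Line 1 (7627.88.05, Hesistan, 679 kg, £82,573.19):
Base rate for 7627.88.05 is 3.5% + £1.55/kg.
Origin Hesistan qualifies under the Junland–Hesistan agreement and 7627.88.05 is covered: preferential rate Free applies instead.
Duty = £82,573.19 × 0% = £0.00.
Line 2 (7461.06.14, Uloria, 769 kg, £8,112.95):
Base rate for 7461.06.14 is 2.5% + £2.08/kg.
7461.06.14 has an FTA preferential rate, but origin Uloria is not Hesistan; base rate stands.
Duty = £8,112.95 × 2.5% + 769 × £2.08 = £1,802.34.
Line 3 (1578.80.15, Quenena, 1,059 units, £242,659.26):
Base rate for 1578.80.15 is 35%.
Additional duty on 1578.80.15 from Quenena: +68.7%. Applied ad valorem rate: 35% + 68.7% = 103.7%.
Duty = £242,659.26 × 103.7% = £251,637.65.
Total = £0.00 + £1,802.34 + £251,637.65 = £253,439.99.

£253,439.99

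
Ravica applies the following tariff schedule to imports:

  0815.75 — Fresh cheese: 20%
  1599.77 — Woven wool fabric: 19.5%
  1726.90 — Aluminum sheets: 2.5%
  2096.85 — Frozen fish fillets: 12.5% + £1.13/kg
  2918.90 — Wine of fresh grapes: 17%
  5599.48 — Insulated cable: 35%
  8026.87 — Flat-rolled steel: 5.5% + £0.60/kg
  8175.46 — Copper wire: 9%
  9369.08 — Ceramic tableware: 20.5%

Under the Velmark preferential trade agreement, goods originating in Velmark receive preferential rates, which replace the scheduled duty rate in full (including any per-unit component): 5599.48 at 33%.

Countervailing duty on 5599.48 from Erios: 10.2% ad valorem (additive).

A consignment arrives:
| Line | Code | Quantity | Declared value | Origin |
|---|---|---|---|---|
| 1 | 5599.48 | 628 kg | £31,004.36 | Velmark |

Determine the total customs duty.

Line 1 (5599.48, Velmark, 628 kg, £31,004.36):
Base rate for 5599.48 is 35%.
Origin Velmark qualifies under the Ravica–Velmark agreement and 5599.48 is covered: preferential rate 33% applies instead.
The additional-duty order on 5599.48 targets Erios, not Velmark; it does not apply.
Duty = £31,004.36 × 33% = £10,231.44.

£10,231.44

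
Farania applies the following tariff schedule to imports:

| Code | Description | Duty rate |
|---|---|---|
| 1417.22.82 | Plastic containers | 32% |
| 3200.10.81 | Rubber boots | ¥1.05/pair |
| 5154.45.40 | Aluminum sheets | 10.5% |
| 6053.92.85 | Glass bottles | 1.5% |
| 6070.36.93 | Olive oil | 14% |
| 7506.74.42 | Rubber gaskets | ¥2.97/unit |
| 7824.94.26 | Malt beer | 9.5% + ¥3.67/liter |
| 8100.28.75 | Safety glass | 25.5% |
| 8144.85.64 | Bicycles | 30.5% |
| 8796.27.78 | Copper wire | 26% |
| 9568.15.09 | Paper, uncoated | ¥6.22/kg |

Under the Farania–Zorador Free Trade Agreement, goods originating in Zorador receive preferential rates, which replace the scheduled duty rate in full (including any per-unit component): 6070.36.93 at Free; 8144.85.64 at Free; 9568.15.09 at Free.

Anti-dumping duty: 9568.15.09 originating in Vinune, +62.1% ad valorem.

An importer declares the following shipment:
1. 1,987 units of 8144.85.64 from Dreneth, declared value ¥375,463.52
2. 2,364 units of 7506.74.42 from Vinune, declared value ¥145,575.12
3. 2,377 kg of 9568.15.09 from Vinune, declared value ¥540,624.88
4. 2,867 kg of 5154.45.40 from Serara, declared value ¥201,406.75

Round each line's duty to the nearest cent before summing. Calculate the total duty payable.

¥493,198.15

Line 1 (8144.85.64, Dreneth, 1,987 units, ¥375,463.52):
Base rate for 8144.85.64 is 30.5%.
8144.85.64 has an FTA preferential rate, but origin Dreneth is not Zorador; base rate stands.
Duty = ¥375,463.52 × 30.5% = ¥114,516.37.
Line 2 (7506.74.42, Vinune, 2,364 units, ¥145,575.12):
Base rate for 7506.74.42 is ¥2.97/unit.
Duty = 2,364 × ¥2.97 = ¥7,021.08.
Line 3 (9568.15.09, Vinune, 2,377 kg, ¥540,624.88):
Base rate for 9568.15.09 is ¥6.22/kg.
9568.15.09 has an FTA preferential rate, but origin Vinune is not Zorador; base rate stands.
Additional duty on 9568.15.09 from Vinune: +62.1% ad valorem. Applied ad valorem rate = 62.1%.
Duty = ¥540,624.88 × 62.1% + 2,377 × ¥6.22 = ¥350,512.99.
Line 4 (5154.45.40, Serara, 2,867 kg, ¥201,406.75):
Base rate for 5154.45.40 is 10.5%.
Duty = ¥201,406.75 × 10.5% = ¥21,147.71.
Total = ¥114,516.37 + ¥7,021.08 + ¥350,512.99 + ¥21,147.71 = ¥493,198.15.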